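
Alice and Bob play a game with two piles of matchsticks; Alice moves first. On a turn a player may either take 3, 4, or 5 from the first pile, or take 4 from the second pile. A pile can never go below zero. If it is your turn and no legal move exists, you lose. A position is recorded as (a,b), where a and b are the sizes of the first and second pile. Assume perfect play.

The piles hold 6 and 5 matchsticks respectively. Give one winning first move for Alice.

Move to (3,5).

Use the standard recursion: the mover loses at a terminal position; elsewhere, the mover wins exactly when some move hands the opponent an L position.
No move ever increases a pile, so every position that can arise here has a ≤ 6 and b ≤ 5; it is enough to label the cells with 0 ≤ a ≤ 6 and 0 ≤ b ≤ 5.
Every move lowers a or b (never raises either), so fill the grid row by row in increasing a, and left to right within a row: each cell's successors are then already labelled.
      b=0  b=1  b=2  b=3  b=4  b=5
a=0:    L    L    L    L    W    W
a=1:    L    L    L    L    W    W
a=2:    L    L    L    L    W    W
a=3:    W    W    W    W    L    L
a=4:    W    W    W    W    L    L
a=5:    W    W    W    W    L    L
a=6:    W    W    W    W    W    W
Cells with no legal move (terminal, hence L): (0,0), (0,1), (0,2), (0,3), (1,0), (1,1), (1,2), (1,3), (2,0), (2,1), (2,2), (2,3).
The remaining L cells, each justified by listing all of its moves:
(3,4): →(0,4)(W), (3,0)(W) — all W, so L
(3,5): →(0,5)(W), (3,1)(W) — all W, so L
(4,4): →(1,4)(W), (0,4)(W), (4,0)(W) — all W, so L
(4,5): →(1,5)(W), (0,5)(W), (4,1)(W) — all W, so L
(5,4): →(2,4)(W), (1,4)(W), (0,4)(W), (5,0)(W) — all W, so L
(5,5): →(2,5)(W), (1,5)(W), (0,5)(W), (5,1)(W) — all W, so L
Every other cell has at least one move into one of the L cells above, so it is W.
From (6,5), the L positions reachable in one move are: (3,5).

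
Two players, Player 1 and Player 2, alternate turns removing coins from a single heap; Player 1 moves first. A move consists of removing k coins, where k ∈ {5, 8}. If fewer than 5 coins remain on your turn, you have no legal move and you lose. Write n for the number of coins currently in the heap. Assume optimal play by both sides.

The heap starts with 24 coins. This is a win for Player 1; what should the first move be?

Use the standard recursion: the mover loses at a terminal position; elsewhere, the mover wins exactly when some move hands the opponent an L position.
n=0: no move → L
n=1: no move → L
n=2: no move → L
n=3: no move → L
n=4: no move → L
n=5: reaches L-position 0 → W
n=6: reaches L-position 1 → W
n=7: reaches L-position 2 → W
n=8: reaches L-position 3 → W
n=9: reaches L-position 4 → W
n=10: reaches L-position 2 → W
n=11: reaches L-position 3 → W
n=12: reaches L-position 4 → W
n=13: only reaches 8(W), 5(W), all W → L
n=14: only reaches 9(W), 6(W), all W → L
n=15: only reaches 10(W), 7(W), all W → L
n=16: only reaches 11(W), 8(W), all W → L
n=17: only reaches 12(W), 9(W), all W → L
n=18: reaches L-position 13 → W
n=19: reaches L-position 14 → W
n=20: reaches L-position 15 → W
n=21: reaches L-position 16 → W
n=22: reaches L-position 17 → W
n=23: reaches L-position 15 → W
n=24: reaches L-position 16 → W
From 24, the L positions reachable in one move are: 16.

Remove 8, leaving 16.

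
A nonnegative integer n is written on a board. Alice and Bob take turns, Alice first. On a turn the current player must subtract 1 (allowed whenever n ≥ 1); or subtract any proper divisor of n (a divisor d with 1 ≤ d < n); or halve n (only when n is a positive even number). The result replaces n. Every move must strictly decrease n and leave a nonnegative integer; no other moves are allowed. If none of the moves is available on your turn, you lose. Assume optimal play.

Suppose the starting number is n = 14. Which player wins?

Work bottom-up. With no move the player to move loses. Otherwise the position is W if at least one move leads to an L position for the opponent, and L if every move leads to a W.
n=0: no move → L
n=1: →0(L), so W
n=2: →1(W) only, which is W, so L
n=3: →2(L), so W
n=4: →2(L), so W
n=5: →4(W) only, which is W, so L
n=6: →5(L), so W
n=7: →6(W) only, which is W, so L
n=8: →7(L), so W
n=9: →6(W), 8(W) — all W, so L
n=10: →5(L), so W
n=11: →10(W) only, which is W, so L
n=12: →9(L), so W
n=13: →12(W) only, which is W, so L
n=14: →7(L), so W
The starting position 14 is W: Alice should move to 7, handing over an L position.

Alice wins.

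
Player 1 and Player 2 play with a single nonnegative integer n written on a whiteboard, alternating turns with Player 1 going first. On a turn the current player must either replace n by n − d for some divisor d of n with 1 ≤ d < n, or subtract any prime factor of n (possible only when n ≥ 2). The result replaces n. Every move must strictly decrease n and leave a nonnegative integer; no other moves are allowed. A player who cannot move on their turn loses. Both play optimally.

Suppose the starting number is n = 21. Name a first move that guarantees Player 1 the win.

Move to 14.

Compute win/loss labels from the base case upward. A position with no move is L. Any other position is W if it can reach an L in one move, else L.
n=0: no move → L
n=1: no move → L
n=2: can move to 0, which is L ⇒ W
n=3: can move to 0, which is L ⇒ W
n=4: moves to 2(W), 3(W); every one is W ⇒ L
n=5: can move to 0, which is L ⇒ W
n=6: can move to 4, which is L ⇒ W
n=7: can move to 0, which is L ⇒ W
n=8: can move to 4, which is L ⇒ W
n=9: moves to 6(W), 8(W); every one is W ⇒ L
n=10: can move to 9, which is L ⇒ W
n=11: can move to 0, which is L ⇒ W
n=12: can move to 9, which is L ⇒ W
n=13: can move to 0, which is L ⇒ W
n=14: moves to 7(W), 12(W), 13(W); every one is W ⇒ L
n=15: can move to 14, which is L ⇒ W
n=16: can move to 14, which is L ⇒ W
n=17: can move to 0, which is L ⇒ W
n=18: can move to 9, which is L ⇒ W
n=19: can move to 0, which is L ⇒ W
n=20: moves to 10(W), 15(W), 16(W), 18(W), 19(W); every one is W ⇒ L
n=21: can move to 14, which is L ⇒ W
From 21, the L positions reachable in one move are: 14, 20. Any move reaching one of these is winning.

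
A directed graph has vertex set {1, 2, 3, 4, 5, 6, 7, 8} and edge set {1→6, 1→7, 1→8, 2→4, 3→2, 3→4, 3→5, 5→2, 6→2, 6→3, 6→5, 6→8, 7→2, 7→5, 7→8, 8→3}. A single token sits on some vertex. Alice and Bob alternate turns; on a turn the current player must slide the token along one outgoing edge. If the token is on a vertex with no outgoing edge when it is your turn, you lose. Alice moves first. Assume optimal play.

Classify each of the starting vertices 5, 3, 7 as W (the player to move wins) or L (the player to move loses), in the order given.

Work bottom-up. With no move the player to move loses. Otherwise the position is W if at least one move leads to an L position for the opponent, and L if every move leads to a W.
Every edge goes from a vertex to one that appears earlier in the order 4, 2, 5, 3, 8, 6, 7, 1, so processing vertices in that order labels each vertex after all of its successors.
4: no outgoing edge → L
2: reaches L-position 4 → W
5: only reaches 2(W), which is W → L
3: reaches L-position 5 → W
8: only reaches 3(W), which is W → L
6: reaches L-position 8 → W
7: reaches L-position 8 → W
1: reaches L-position 8 → W

5: L, 3: W, 7: W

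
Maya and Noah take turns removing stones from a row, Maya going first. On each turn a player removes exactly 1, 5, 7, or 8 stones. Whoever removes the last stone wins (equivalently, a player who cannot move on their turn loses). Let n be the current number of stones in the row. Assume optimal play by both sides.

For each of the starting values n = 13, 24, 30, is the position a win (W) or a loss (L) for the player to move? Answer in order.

13: W, 24: W, 30: L

Build the W/L table. Terminal = L. A non-terminal position is W if it has a move to some L; otherwise it is L.
n=0: no move → L
n=1: W (go to 0, an L position)
n=2: L (sole option 1(W) is W)
n=3: W (go to 2, an L position)
n=4: L (sole option 3(W) is W)
n=5: W (go to 4, an L position)
n=6: L (options 5(W), 1(W) are all W)
n=7: W (go to 6, an L position)
n=8: W (go to 0, an L position)
n=9: W (go to 4, an L position)
n=10: W (go to 2, an L position)
n=11: W (go to 6, an L position)
n=12: W (go to 4, an L position)
n=13: W (go to 6, an L position)
n=14: W (go to 6, an L position)
n=15: L (options 14(W), 10(W), 8(W), 7(W) are all W)
n=16: W (go to 15, an L position)
n=17: L (options 16(W), 12(W), 10(W), 9(W) are all W)
n=18: W (go to 17, an L position)
n=19: L (options 18(W), 14(W), 12(W), 11(W) are all W)
n=20: W (go to 19, an L position)
n=21: L (options 20(W), 16(W), 14(W), 13(W) are all W)
n=22: W (go to 21, an L position)
n=23: W (go to 15, an L position)
n=24: W (go to 19, an L position)
n=25: W (go to 17, an L position)
n=26: W (go to 21, an L position)
n=27: W (go to 19, an L position)
n=28: W (go to 21, an L position)
n=29: W (go to 21, an L position)
n=30: L (options 29(W), 25(W), 23(W), 22(W) are all W)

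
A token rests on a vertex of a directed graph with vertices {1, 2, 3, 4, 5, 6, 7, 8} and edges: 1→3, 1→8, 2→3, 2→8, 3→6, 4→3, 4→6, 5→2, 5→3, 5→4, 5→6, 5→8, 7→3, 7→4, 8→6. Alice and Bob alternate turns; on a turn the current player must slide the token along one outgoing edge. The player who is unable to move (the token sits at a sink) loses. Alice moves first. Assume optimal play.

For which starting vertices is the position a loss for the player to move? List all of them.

Build the W/L table. Terminal = L. A non-terminal position is W if it has a move to some L; otherwise it is L.
Every edge goes from a vertex to one that appears earlier in the order 6, 8, 3, 4, 7, 2, 1, 5, so processing vertices in that order labels each vertex after all of its successors.
6: no outgoing edge → L
8: reaches L-position 6 → W
3: reaches L-position 6 → W
4: reaches L-position 6 → W
7: only reaches 4(W), 3(W), all W → L
2: only reaches 3(W), 8(W), all W → L
1: only reaches 3(W), 8(W), all W → L
5: reaches L-position 2 → W
The losing starting vertices are exactly the entries labelled L in this table (4 of them).

1, 2, 6, 7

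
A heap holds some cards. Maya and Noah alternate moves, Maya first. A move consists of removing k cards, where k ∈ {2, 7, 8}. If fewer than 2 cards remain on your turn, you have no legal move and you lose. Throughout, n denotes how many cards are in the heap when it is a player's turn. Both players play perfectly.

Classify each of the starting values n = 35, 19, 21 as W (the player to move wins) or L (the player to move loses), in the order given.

35: L, 19: L, 21: W

Positions with no move are L. A position that does have a move is losing for the player to move precisely when every available move leads to a winning position for the opponent. Fill in the labels:
n=0: no move → L
n=1: no move → L
n=2: can move to 0, which is L ⇒ W
n=3: can move to 1, which is L ⇒ W
n=4: the only move is to 2(W), a W ⇒ L
n=5: the only move is to 3(W), a W ⇒ L
n=6: can move to 4, which is L ⇒ W
n=7: can move to 5, which is L ⇒ W
n=8: can move to 1, which is L ⇒ W
n=9: can move to 1, which is L ⇒ W
n=10: moves to 8(W), 3(W), 2(W); every one is W ⇒ L
n=11: can move to 4, which is L ⇒ W
n=12: can move to 10, which is L ⇒ W
n=13: can move to 5, which is L ⇒ W
n=14: moves to 12(W), 7(W), 6(W); every one is W ⇒ L
n=15: moves to 13(W), 8(W), 7(W); every one is W ⇒ L
n=16: can move to 14, which is L ⇒ W
n=17: can move to 15, which is L ⇒ W
n=18: can move to 10, which is L ⇒ W
n=19: moves to 17(W), 12(W), 11(W); every one is W ⇒ L
n=20: moves to 18(W), 13(W), 12(W); every one is W ⇒ L
n=21: can move to 19, which is L ⇒ W
n=22: can move to 20, which is L ⇒ W
n=23: can move to 15, which is L ⇒ W
n=24: moves to 22(W), 17(W), 16(W); every one is W ⇒ L
n=25: moves to 23(W), 18(W), 17(W); every one is W ⇒ L
n=26: can move to 24, which is L ⇒ W
n=27: can move to 25, which is L ⇒ W
n=28: can move to 20, which is L ⇒ W
n=29: moves to 27(W), 22(W), 21(W); every one is W ⇒ L
n=30: moves to 28(W), 23(W), 22(W); every one is W ⇒ L
n=31: can move to 29, which is L ⇒ W
n=32: can move to 30, which is L ⇒ W
n=33: can move to 25, which is L ⇒ W
n=34: moves to 32(W), 27(W), 26(W); every one is W ⇒ L
n=35: moves to 33(W), 28(W), 27(W); every one is W ⇒ L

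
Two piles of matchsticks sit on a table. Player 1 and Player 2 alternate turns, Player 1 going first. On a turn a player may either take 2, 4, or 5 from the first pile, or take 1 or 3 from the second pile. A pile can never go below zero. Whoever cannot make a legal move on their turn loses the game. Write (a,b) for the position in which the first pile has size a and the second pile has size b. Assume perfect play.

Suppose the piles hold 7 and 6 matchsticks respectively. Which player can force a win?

Label each position W (a win for the player to move) or L (a loss). A position with no legal move is L; any other position is W exactly when some move reaches an L, and L when every move reaches a W.
No move ever increases a pile, so every position that can arise here has a ≤ 7 and b ≤ 6; it is enough to label the cells with 0 ≤ a ≤ 7 and 0 ≤ b ≤ 6.
Every move lowers a or b (never raises either), so fill the grid row by row in increasing a, and left to right within a row: each cell's successors are then already labelled.
      b=0  b=1  b=2  b=3  b=4  b=5  b=6
a=0:    L    W    L    W    L    W    L
a=1:    L    W    L    W    L    W    L
a=2:    W    L    W    L    W    L    W
a=3:    W    L    W    L    W    L    W
a=4:    W    W    W    W    W    W    W
a=5:    W    W    W    W    W    W    W
a=6:    W    W    W    W    W    W    W
a=7:    L    W    L    W    L    W    L
Cells with no legal move (terminal, hence L): (0,0), (1,0).
The remaining L cells, each justified by listing all of its moves:
(0,2): the only move is to (0,1)(W), a W ⇒ L
(0,4): moves to (0,3)(W), (0,1)(W); every one is W ⇒ L
(0,6): moves to (0,5)(W), (0,3)(W); every one is W ⇒ L
(1,2): the only move is to (1,1)(W), a W ⇒ L
(1,4): moves to (1,3)(W), (1,1)(W); every one is W ⇒ L
(1,6): moves to (1,5)(W), (1,3)(W); every one is W ⇒ L
(2,1): moves to (0,1)(W), (2,0)(W); every one is W ⇒ L
(2,3): moves to (0,3)(W), (2,2)(W), (2,0)(W); every one is W ⇒ L
(2,5): moves to (0,5)(W), (2,4)(W), (2,2)(W); every one is W ⇒ L
(3,1): moves to (1,1)(W), (3,0)(W); every one is W ⇒ L
(3,3): moves to (1,3)(W), (3,2)(W), (3,0)(W); every one is W ⇒ L
(3,5): moves to (1,5)(W), (3,4)(W), (3,2)(W); every one is W ⇒ L
(7,0): moves to (5,0)(W), (3,0)(W), (2,0)(W); every one is W ⇒ L
(7,2): moves to (5,2)(W), (3,2)(W), (2,2)(W), (7,1)(W); every one is W ⇒ L
(7,4): moves to (5,4)(W), (3,4)(W), (2,4)(W), (7,3)(W), (7,1)(W); every one is W ⇒ L
(7,6): moves to (5,6)(W), (3,6)(W), (2,6)(W), (7,5)(W), (7,3)(W); every one is W ⇒ L
Every other cell has at least one move into one of the L cells above, so it is W.
Every move from (7,6) reaches a W position, so the mover loses.

Player 2 wins.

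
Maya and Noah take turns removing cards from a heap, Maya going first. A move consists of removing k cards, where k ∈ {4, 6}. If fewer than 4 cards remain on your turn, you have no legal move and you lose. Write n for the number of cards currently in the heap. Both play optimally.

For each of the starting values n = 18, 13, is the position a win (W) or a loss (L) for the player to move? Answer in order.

18: W, 13: L

Positions with no move are L. A position that does have a move is losing for the player to move precisely when every available move leads to a winning position for the opponent. Fill in the labels:
n=0: no move → L
n=1: no move → L
n=2: no move → L
n=3: no move → L
n=4: can move to 0, which is L ⇒ W
n=5: can move to 1, which is L ⇒ W
n=6: can move to 2, which is L ⇒ W
n=7: can move to 3, which is L ⇒ W
n=8: can move to 2, which is L ⇒ W
n=9: can move to 3, which is L ⇒ W
n=10: moves to 6(W), 4(W); every one is W ⇒ L
n=11: moves to 7(W), 5(W); every one is W ⇒ L
n=12: moves to 8(W), 6(W); every one is W ⇒ L
n=13: moves to 9(W), 7(W); every one is W ⇒ L
n=14: can move to 10, which is L ⇒ W
n=15: can move to 11, which is L ⇒ W
n=16: can move to 12, which is L ⇒ W
n=17: can move to 13, which is L ⇒ W
n=18: can move to 12, which is L ⇒ W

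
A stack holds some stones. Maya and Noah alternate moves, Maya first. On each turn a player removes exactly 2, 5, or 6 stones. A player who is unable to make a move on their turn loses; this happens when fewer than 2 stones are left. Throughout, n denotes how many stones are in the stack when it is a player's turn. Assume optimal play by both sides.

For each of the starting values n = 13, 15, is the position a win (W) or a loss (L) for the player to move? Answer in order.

13: W, 15: L

Work bottom-up. With no move the player to move loses. Otherwise the position is W if at least one move leads to an L position for the opponent, and L if every move leads to a W.
n=0: no move → L
n=1: no move → L
n=2: reaches L-position 0 → W
n=3: reaches L-position 1 → W
n=4: only reaches 2(W), which is W → L
n=5: reaches L-position 0 → W
n=6: reaches L-position 4 → W
n=7: reaches L-position 1 → W
n=8: only reaches 6(W), 3(W), 2(W), all W → L
n=9: reaches L-position 4 → W
n=10: reaches L-position 8 → W
n=11: only reaches 9(W), 6(W), 5(W), all W → L
n=12: only reaches 10(W), 7(W), 6(W), all W → L
n=13: reaches L-position 11 → W
n=14: reaches L-position 12 → W
n=15: only reaches 13(W), 10(W), 9(W), all W → L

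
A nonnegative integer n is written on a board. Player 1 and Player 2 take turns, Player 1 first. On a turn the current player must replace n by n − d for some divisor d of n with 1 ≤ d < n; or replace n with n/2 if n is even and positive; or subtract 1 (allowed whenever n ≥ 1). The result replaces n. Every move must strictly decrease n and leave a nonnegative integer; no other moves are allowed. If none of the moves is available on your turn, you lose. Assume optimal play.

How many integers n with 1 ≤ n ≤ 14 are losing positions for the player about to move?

6

Build the W/L table. Terminal = L. A non-terminal position is W if it has a move to some L; otherwise it is L.
n=0: no move → L
n=1: can move to 0, which is L ⇒ W
n=2: the only move is to 1(W), a W ⇒ L
n=3: can move to 2, which is L ⇒ W
n=4: can move to 2, which is L ⇒ W
n=5: the only move is to 4(W), a W ⇒ L
n=6: can move to 5, which is L ⇒ W
n=7: the only move is to 6(W), a W ⇒ L
n=8: can move to 7, which is L ⇒ W
n=9: moves to 6(W), 8(W); every one is W ⇒ L
n=10: can move to 5, which is L ⇒ W
n=11: the only move is to 10(W), a W ⇒ L
n=12: can move to 9, which is L ⇒ W
n=13: the only move is to 12(W), a W ⇒ L
n=14: can move to 7, which is L ⇒ W
L entries with 1 ≤ n ≤ 14 (n=0 is outside the asked range and is not counted): n = 2, 5, 7, 9, 11, 13; that makes 6.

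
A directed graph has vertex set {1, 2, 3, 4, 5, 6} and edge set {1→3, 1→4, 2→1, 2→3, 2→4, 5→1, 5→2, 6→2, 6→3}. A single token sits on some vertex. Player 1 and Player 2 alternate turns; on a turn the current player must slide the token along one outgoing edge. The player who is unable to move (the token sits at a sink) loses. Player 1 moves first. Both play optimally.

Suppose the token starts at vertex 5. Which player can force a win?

Compute win/loss labels from the base case upward. A position with no move is L. Any other position is W if it can reach an L in one move, else L.
Every edge goes from a vertex to one that appears earlier in the order 3, 4, 1, 2, 6, 5, so processing vertices in that order labels each vertex after all of its successors.
3: no outgoing edge → L
4: no outgoing edge → L
1: reaches L-position 4 → W
2: reaches L-position 4 → W
6: reaches L-position 3 → W
5: only reaches 2(W), 1(W), all W → L
The starting position 5 is L: whatever Player 1 does, the opponent receives a W position.

Player 2 wins.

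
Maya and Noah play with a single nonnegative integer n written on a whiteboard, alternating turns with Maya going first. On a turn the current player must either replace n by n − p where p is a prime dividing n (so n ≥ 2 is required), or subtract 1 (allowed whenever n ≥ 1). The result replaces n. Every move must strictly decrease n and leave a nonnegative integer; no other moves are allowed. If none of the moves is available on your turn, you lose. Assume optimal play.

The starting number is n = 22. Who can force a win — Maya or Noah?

Positions with no move are L. A position that does have a move is losing for the player to move precisely when every available move leads to a winning position for the opponent. Fill in the labels:
n=0: no move → L
n=1: W (go to 0, an L position)
n=2: W (go to 0, an L position)
n=3: W (go to 0, an L position)
n=4: L (options 2(W), 3(W) are all W)
n=5: W (go to 0, an L position)
n=6: W (go to 4, an L position)
n=7: W (go to 0, an L position)
n=8: L (options 6(W), 7(W) are all W)
n=9: W (go to 8, an L position)
n=10: W (go to 8, an L position)
n=11: W (go to 0, an L position)
n=12: L (options 9(W), 10(W), 11(W) are all W)
n=13: W (go to 0, an L position)
n=14: W (go to 12, an L position)
n=15: W (go to 12, an L position)
n=16: L (options 14(W), 15(W) are all W)
n=17: W (go to 0, an L position)
n=18: W (go to 16, an L position)
n=19: W (go to 0, an L position)
n=20: L (options 15(W), 18(W), 19(W) are all W)
n=21: W (go to 20, an L position)
n=22: W (go to 20, an L position)
From 22 Maya can move to 20, reaching an L position.

Maya wins.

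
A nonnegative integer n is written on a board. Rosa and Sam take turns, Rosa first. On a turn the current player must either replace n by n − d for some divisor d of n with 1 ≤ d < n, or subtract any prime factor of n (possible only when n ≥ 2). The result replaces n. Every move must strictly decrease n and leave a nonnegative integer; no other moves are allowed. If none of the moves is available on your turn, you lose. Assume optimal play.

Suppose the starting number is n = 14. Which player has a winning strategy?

Sam wins.

Positions with no move are L. A position that does have a move is losing for the player to move precisely when every available move leads to a winning position for the opponent. Fill in the labels:
n=0: no move → L
n=1: no move → L
n=2: →0(L), so W
n=3: →0(L), so W
n=4: →2(W), 3(W) — all W, so L
n=5: →0(L), so W
n=6: →4(L), so W
n=7: →0(L), so W
n=8: →4(L), so W
n=9: →6(W), 8(W) — all W, so L
n=10: →9(L), so W
n=11: →0(L), so W
n=12: →9(L), so W
n=13: →0(L), so W
n=14: →7(W), 12(W), 13(W) — all W, so L
Every move from 14 reaches a W position, so the mover loses.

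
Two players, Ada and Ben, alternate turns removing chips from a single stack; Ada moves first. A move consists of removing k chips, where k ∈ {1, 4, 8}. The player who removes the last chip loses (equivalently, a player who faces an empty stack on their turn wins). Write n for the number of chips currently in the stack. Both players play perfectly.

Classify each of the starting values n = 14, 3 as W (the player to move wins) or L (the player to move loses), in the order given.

14: W, 3: L

Positions with no move are W. A position that does have a move is losing for the player to move precisely when every available move leads to a winning position for the opponent. Fill in the labels:
n=0: no move; the opponent has just taken the last chip and therefore loses → W
n=1: →0(W) only, which is W, so L
n=2: →1(L), so W
n=3: →2(W) only, which is W, so L
n=4: →3(L), so W
n=5: →1(L), so W
n=6: →5(W), 2(W) — all W, so L
n=7: →6(L), so W
n=8: →7(W), 4(W), 0(W) — all W, so L
n=9: →8(L), so W
n=10: →6(L), so W
n=11: →3(L), so W
n=12: →8(L), so W
n=13: →12(W), 9(W), 5(W) — all W, so L
n=14: →13(L), so W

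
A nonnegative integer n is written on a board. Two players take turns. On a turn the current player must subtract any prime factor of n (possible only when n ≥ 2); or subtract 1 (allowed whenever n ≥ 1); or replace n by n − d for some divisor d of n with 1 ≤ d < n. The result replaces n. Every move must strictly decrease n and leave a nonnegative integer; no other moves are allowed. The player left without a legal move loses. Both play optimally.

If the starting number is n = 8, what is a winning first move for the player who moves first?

Compute win/loss labels from the base case upward. A position with no move is L. Any other position is W if it can reach an L in one move, else L.
n=0: no move → L
n=1: reaches L-position 0 → W
n=2: reaches L-position 0 → W
n=3: reaches L-position 0 → W
n=4: only reaches 2(W), 3(W), all W → L
n=5: reaches L-position 0 → W
n=6: reaches L-position 4 → W
n=7: reaches L-position 0 → W
n=8: reaches L-position 4 → W
From 8, the L positions reachable in one move are: 4.

Move to 4.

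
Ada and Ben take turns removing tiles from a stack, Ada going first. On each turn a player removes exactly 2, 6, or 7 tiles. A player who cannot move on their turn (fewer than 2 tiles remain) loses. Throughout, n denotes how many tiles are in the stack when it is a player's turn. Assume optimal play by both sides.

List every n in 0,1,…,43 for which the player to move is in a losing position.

Positions with no move are L. A position that does have a move is losing for the player to move precisely when every available move leads to a winning position for the opponent. Fill in the labels:
n=0: no move → L
n=1: no move → L
n=2: reaches L-position 0 → W
n=3: reaches L-position 1 → W
n=4: only reaches 2(W), which is W → L
n=5: only reaches 3(W), which is W → L
n=6: reaches L-position 4 → W
n=7: reaches L-position 5 → W
n=8: reaches L-position 1 → W
n=9: only reaches 7(W), 3(W), 2(W), all W → L
n=10: reaches L-position 4 → W
n=11: reaches L-position 9 → W
n=12: reaches L-position 5 → W
n=13: only reaches 11(W), 7(W), 6(W), all W → L
n=14: only reaches 12(W), 8(W), 7(W), all W → L
n=15: reaches L-position 13 → W
n=16: reaches L-position 14 → W
n=17: only reaches 15(W), 11(W), 10(W), all W → L
n=18: only reaches 16(W), 12(W), 11(W), all W → L
n=19: reaches L-position 17 → W
n=20: reaches L-position 18 → W
n=21: reaches L-position 14 → W
n=22: only reaches 20(W), 16(W), 15(W), all W → L
n=23: reaches L-position 17 → W
n=24: reaches L-position 22 → W
n=25: reaches L-position 18 → W
n=26: only reaches 24(W), 20(W), 19(W), all W → L
n=27: only reaches 25(W), 21(W), 20(W), all W → L
n=28: reaches L-position 26 → W
n=29: reaches L-position 27 → W
n=30: only reaches 28(W), 24(W), 23(W), all W → L
n=31: only reaches 29(W), 25(W), 24(W), all W → L
n=32: reaches L-position 30 → W
n=33: reaches L-position 31 → W
n=34: reaches L-position 27 → W
n=35: only reaches 33(W), 29(W), 28(W), all W → L
n=36: reaches L-position 30 → W
n=37: reaches L-position 35 → W
n=38: reaches L-position 31 → W
n=39: only reaches 37(W), 33(W), 32(W), all W → L
n=40: only reaches 38(W), 34(W), 33(W), all W → L
n=41: reaches L-position 39 → W
n=42: reaches L-position 40 → W
n=43: only reaches 41(W), 37(W), 36(W), all W → L
Reading off the rows marked L gives the requested list; there are 18 such values of n.

0, 1, 4, 5, 9, 13, 14, 17, 18, 22, 26, 27, 30, 31, 35, 39, 40, 43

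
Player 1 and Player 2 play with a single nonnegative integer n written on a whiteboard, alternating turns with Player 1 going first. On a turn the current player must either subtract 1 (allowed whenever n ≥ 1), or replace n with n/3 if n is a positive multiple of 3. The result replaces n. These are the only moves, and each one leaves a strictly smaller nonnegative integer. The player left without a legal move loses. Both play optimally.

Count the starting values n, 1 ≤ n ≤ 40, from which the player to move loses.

Label each position W (a win for the player to move) or L (a loss). A position with no legal move is L; any other position is W exactly when some move reaches an L, and L when every move reaches a W.
n=0: no move → L
n=1: can move to 0, which is L ⇒ W
n=2: the only move is to 1(W), a W ⇒ L
n=3: can move to 2, which is L ⇒ W
n=4: the only move is to 3(W), a W ⇒ L
n=5: can move to 4, which is L ⇒ W
n=6: can move to 2, which is L ⇒ W
n=7: the only move is to 6(W), a W ⇒ L
n=8: can move to 7, which is L ⇒ W
n=9: moves to 3(W), 8(W); every one is W ⇒ L
n=10: can move to 9, which is L ⇒ W
n=11: the only move is to 10(W), a W ⇒ L
n=12: can move to 4, which is L ⇒ W
n=13: the only move is to 12(W), a W ⇒ L
n=14: can move to 13, which is L ⇒ W
n=15: moves to 5(W), 14(W); every one is W ⇒ L
n=16: can move to 15, which is L ⇒ W
n=17: the only move is to 16(W), a W ⇒ L
n=18: can move to 17, which is L ⇒ W
n=19: the only move is to 18(W), a W ⇒ L
n=20: can move to 19, which is L ⇒ W
n=21: can move to 7, which is L ⇒ W
n=22: the only move is to 21(W), a W ⇒ L
n=23: can move to 22, which is L ⇒ W
n=24: moves to 8(W), 23(W); every one is W ⇒ L
n=25: can move to 24, which is L ⇒ W
n=26: the only move is to 25(W), a W ⇒ L
n=27: can move to 9, which is L ⇒ W
n=28: the only move is to 27(W), a W ⇒ L
n=29: can move to 28, which is L ⇒ W
n=30: moves to 10(W), 29(W); every one is W ⇒ L
n=31: can move to 30, which is L ⇒ W
n=32: the only move is to 31(W), a W ⇒ L
n=33: can move to 11, which is L ⇒ W
n=34: the only move is to 33(W), a W ⇒ L
n=35: can move to 34, which is L ⇒ W
n=36: moves to 12(W), 35(W); every one is W ⇒ L
n=37: can move to 36, which is L ⇒ W
n=38: the only move is to 37(W), a W ⇒ L
n=39: can move to 13, which is L ⇒ W
n=40: the only move is to 39(W), a W ⇒ L
L entries with 1 ≤ n ≤ 40 (n=0 is outside the asked range and is not counted): n = 2, 4, 7, 9, 11, 13, 15, 17, 19, 22, 24, 26, 28, 30, 32, 34, 36, 38, 40; that makes 19.

19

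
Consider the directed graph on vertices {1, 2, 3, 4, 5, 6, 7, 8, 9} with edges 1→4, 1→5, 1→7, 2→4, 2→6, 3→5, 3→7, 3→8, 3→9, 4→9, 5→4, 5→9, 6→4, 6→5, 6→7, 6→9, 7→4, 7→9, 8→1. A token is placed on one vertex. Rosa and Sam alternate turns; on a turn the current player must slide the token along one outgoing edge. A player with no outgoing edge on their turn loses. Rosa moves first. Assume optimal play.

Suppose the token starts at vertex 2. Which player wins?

Sam wins.

Work bottom-up. With no move the player to move loses. Otherwise the position is W if at least one move leads to an L position for the opponent, and L if every move leads to a W.
Every edge goes from a vertex to one that appears earlier in the order 9, 4, 5, 7, 1, 6, 8, 3, 2, so processing vertices in that order labels each vertex after all of its successors.
9: no outgoing edge → L
4: can move to 9, which is L ⇒ W
5: can move to 9, which is L ⇒ W
7: can move to 9, which is L ⇒ W
1: moves to 7(W), 5(W), 4(W); every one is W ⇒ L
6: can move to 9, which is L ⇒ W
8: can move to 1, which is L ⇒ W
3: can move to 9, which is L ⇒ W
2: moves to 6(W), 4(W); every one is W ⇒ L
Every move from 2 reaches a W position, so the mover loses.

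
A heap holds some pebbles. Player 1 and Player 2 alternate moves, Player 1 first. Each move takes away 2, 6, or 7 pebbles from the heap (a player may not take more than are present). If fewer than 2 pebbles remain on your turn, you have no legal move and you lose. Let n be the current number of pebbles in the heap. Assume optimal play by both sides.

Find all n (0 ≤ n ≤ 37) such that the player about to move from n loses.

0, 1, 4, 5, 9, 13, 14, 17, 18, 22, 26, 27, 30, 31, 35

Positions with no move are L. A position that does have a move is losing for the player to move precisely when every available move leads to a winning position for the opponent. Fill in the labels:
n=0: no move → L
n=1: no move → L
n=2: →0(L), so W
n=3: →1(L), so W
n=4: →2(W) only, which is W, so L
n=5: →3(W) only, which is W, so L
n=6: →4(L), so W
n=7: →5(L), so W
n=8: →1(L), so W
n=9: →7(W), 3(W), 2(W) — all W, so L
n=10: →4(L), so W
n=11: →9(L), so W
n=12: →5(L), so W
n=13: →11(W), 7(W), 6(W) — all W, so L
n=14: →12(W), 8(W), 7(W) — all W, so L
n=15: →13(L), so W
n=16: →14(L), so W
n=17: →15(W), 11(W), 10(W) — all W, so L
n=18: →16(W), 12(W), 11(W) — all W, so L
n=19: →17(L), so W
n=20: →18(L), so W
n=21: →14(L), so W
n=22: →20(W), 16(W), 15(W) — all W, so L
n=23: →17(L), so W
n=24: →22(L), so W
n=25: →18(L), so W
n=26: →24(W), 20(W), 19(W) — all W, so L
n=27: →25(W), 21(W), 20(W) — all W, so L
n=28: →26(L), so W
n=29: →27(L), so W
n=30: →28(W), 24(W), 23(W) — all W, so L
n=31: →29(W), 25(W), 24(W) — all W, so L
n=32: →30(L), so W
n=33: →31(L), so W
n=34: →27(L), so W
n=35: →33(W), 29(W), 28(W) — all W, so L
n=36: →30(L), so W
n=37: →35(L), so W
Reading off the rows marked L gives the requested list; there are 15 such values of n.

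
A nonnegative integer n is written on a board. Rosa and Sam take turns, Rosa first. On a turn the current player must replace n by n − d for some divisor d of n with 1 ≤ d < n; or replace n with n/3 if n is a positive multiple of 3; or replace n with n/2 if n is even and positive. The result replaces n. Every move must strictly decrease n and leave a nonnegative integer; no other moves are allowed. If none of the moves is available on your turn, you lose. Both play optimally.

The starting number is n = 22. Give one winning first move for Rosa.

Move to 11.

Label each position W (a win for the player to move) or L (a loss). A position with no legal move is L; any other position is W exactly when some move reaches an L, and L when every move reaches a W.
n=0: no move → L
n=1: no move → L
n=2: W (go to 1, an L position)
n=3: W (go to 1, an L position)
n=4: L (options 2(W), 3(W) are all W)
n=5: W (go to 4, an L position)
n=6: W (go to 4, an L position)
n=7: L (sole option 6(W) is W)
n=8: W (go to 4, an L position)
n=9: L (options 3(W), 6(W), 8(W) are all W)
n=10: W (go to 9, an L position)
n=11: L (sole option 10(W) is W)
n=12: W (go to 4, an L position)
n=13: L (sole option 12(W) is W)
n=14: W (go to 7, an L position)
n=15: L (options 5(W), 10(W), 12(W), 14(W) are all W)
n=16: W (go to 15, an L position)
n=17: L (sole option 16(W) is W)
n=18: W (go to 9, an L position)
n=19: L (sole option 18(W) is W)
n=20: W (go to 15, an L position)
n=21: W (go to 7, an L position)
n=22: W (go to 11, an L position)
From 22, the L positions reachable in one move are: 11.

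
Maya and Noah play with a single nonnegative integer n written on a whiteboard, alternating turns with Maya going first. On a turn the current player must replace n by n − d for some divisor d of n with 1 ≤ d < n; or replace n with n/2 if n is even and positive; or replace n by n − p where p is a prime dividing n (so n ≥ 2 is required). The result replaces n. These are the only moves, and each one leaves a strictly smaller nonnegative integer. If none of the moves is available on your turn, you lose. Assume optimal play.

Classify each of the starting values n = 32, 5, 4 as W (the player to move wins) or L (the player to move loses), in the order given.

32: L, 5: W, 4: L

Build the W/L table. Terminal = L. A non-terminal position is W if it has a move to some L; otherwise it is L.
n=0: no move → L
n=1: no move → L
n=2: →0(L), so W
n=3: →0(L), so W
n=4: →2(W), 3(W) — all W, so L
n=5: →0(L), so W
n=6: →4(L), so W
n=7: →0(L), so W
n=8: →4(L), so W
n=9: →6(W), 8(W) — all W, so L
n=10: →9(L), so W
n=11: →0(L), so W
n=12: →9(L), so W
n=13: →0(L), so W
n=14: →7(W), 12(W), 13(W) — all W, so L
n=15: →14(L), so W
n=16: →14(L), so W
n=17: →0(L), so W
n=18: →9(L), so W
n=19: →0(L), so W
n=20: →10(W), 15(W), 16(W), 18(W), 19(W) — all W, so L
n=21: →14(L), so W
n=22: →20(L), so W
n=23: →0(L), so W
n=24: →20(L), so W
n=25: →20(L), so W
n=26: →13(W), 24(W), 25(W) — all W, so L
n=27: →26(L), so W
n=28: →14(L), so W
n=29: →0(L), so W
n=30: →20(L), so W
n=31: →0(L), so W
n=32: →16(W), 24(W), 28(W), 30(W), 31(W) — all W, so L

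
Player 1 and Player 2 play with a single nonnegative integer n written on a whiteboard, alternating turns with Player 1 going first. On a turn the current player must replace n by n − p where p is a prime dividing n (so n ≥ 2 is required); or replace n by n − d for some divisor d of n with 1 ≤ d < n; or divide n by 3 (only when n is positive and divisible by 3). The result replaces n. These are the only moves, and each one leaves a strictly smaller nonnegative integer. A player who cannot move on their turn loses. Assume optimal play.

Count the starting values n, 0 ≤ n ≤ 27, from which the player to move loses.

Build the W/L table. Terminal = L. A non-terminal position is W if it has a move to some L; otherwise it is L.
n=0: no move → L
n=1: no move → L
n=2: W (go to 0, an L position)
n=3: W (go to 0, an L position)
n=4: L (options 2(W), 3(W) are all W)
n=5: W (go to 0, an L position)
n=6: W (go to 4, an L position)
n=7: W (go to 0, an L position)
n=8: W (go to 4, an L position)
n=9: L (options 3(W), 6(W), 8(W) are all W)
n=10: W (go to 9, an L position)
n=11: W (go to 0, an L position)
n=12: W (go to 4, an L position)
n=13: W (go to 0, an L position)
n=14: L (options 7(W), 12(W), 13(W) are all W)
n=15: W (go to 14, an L position)
n=16: W (go to 14, an L position)
n=17: W (go to 0, an L position)
n=18: W (go to 9, an L position)
n=19: W (go to 0, an L position)
n=20: L (options 10(W), 15(W), 16(W), 18(W), 19(W) are all W)
n=21: W (go to 14, an L position)
n=22: W (go to 20, an L position)
n=23: W (go to 0, an L position)
n=24: W (go to 20, an L position)
n=25: W (go to 20, an L position)
n=26: L (options 13(W), 24(W), 25(W) are all W)
n=27: W (go to 9, an L position)
L entries with 0 ≤ n ≤ 27: n = 0, 1, 4, 9, 14, 20, 26; that makes 7.

7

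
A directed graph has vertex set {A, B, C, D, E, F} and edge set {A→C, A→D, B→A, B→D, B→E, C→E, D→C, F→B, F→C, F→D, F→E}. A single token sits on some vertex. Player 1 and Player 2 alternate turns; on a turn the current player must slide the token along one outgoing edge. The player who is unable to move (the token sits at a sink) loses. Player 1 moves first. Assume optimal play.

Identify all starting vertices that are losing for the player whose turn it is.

Build the W/L table. Terminal = L. A non-terminal position is W if it has a move to some L; otherwise it is L.
Every edge goes from a vertex to one that appears earlier in the order E, C, D, A, B, F, so processing vertices in that order labels each vertex after all of its successors.
E: no outgoing edge → L
C: →E(L), so W
D: →C(W) only, which is W, so L
A: →D(L), so W
B: →D(L), so W
F: →D(L), so W
The losing starting vertices are exactly the entries labelled L in this table (2 of them).

D, E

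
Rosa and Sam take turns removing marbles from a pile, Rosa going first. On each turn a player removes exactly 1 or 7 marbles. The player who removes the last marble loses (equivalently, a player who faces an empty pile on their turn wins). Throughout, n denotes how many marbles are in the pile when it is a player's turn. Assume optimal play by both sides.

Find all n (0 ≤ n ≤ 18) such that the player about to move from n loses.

Positions with no move are W. A position that does have a move is losing for the player to move precisely when every available move leads to a winning position for the opponent. Fill in the labels:
n=0: no move; the opponent has just taken the last marble and therefore loses → W
n=1: only reaches 0(W), which is W → L
n=2: reaches L-position 1 → W
n=3: only reaches 2(W), which is W → L
n=4: reaches L-position 3 → W
n=5: only reaches 4(W), which is W → L
n=6: reaches L-position 5 → W
n=7: only reaches 6(W), 0(W), all W → L
n=8: reaches L-position 7 → W
n=9: only reaches 8(W), 2(W), all W → L
n=10: reaches L-position 9 → W
n=11: only reaches 10(W), 4(W), all W → L
n=12: reaches L-position 11 → W
n=13: only reaches 12(W), 6(W), all W → L
n=14: reaches L-position 13 → W
n=15: only reaches 14(W), 8(W), all W → L
n=16: reaches L-position 15 → W
n=17: only reaches 16(W), 10(W), all W → L
n=18: reaches L-position 17 → W
Reading off the rows marked L gives the requested list; there are 9 such values of n.

1, 3, 5, 7, 9, 11, 13, 15, 17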